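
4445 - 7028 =-2583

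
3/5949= 1/1983=0.00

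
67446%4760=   806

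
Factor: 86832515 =5^1*7^1*11^1*17^1* 13267^1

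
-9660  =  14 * ( - 690) 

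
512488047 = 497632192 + 14855855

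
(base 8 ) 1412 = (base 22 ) 1d8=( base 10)778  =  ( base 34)mu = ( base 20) 1II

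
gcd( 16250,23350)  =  50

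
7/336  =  1/48 = 0.02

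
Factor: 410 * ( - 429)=  -  175890 = - 2^1*3^1*5^1*11^1*13^1*41^1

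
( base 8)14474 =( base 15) 1DAA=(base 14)24D6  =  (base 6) 45524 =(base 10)6460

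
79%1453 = 79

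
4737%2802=1935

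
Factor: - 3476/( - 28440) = 11/90 = 2^ ( - 1)*3^( - 2)*5^( - 1) * 11^1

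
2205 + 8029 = 10234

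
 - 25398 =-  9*2822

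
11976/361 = 33+63/361 =33.17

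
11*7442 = 81862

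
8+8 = 16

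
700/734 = 350/367 =0.95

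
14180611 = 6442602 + 7738009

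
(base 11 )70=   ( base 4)1031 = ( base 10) 77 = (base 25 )32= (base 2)1001101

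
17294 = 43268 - 25974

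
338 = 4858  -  4520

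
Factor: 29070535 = 5^1 * 13^2*34403^1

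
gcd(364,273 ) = 91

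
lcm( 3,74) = 222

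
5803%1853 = 244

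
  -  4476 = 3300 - 7776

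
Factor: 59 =59^1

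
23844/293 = 81 + 111/293 = 81.38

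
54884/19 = 2888+12/19 = 2888.63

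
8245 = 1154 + 7091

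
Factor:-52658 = - 2^1*113^1*233^1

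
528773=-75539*( - 7)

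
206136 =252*818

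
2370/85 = 474/17 = 27.88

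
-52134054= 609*(-85606 ) 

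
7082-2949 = 4133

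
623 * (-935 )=  -  582505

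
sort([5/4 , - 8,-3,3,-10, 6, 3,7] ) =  [ - 10,-8,-3,5/4,3,3  ,  6, 7]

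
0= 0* ( - 8056 ) 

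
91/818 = 91/818= 0.11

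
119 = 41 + 78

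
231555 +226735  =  458290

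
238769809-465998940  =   - 227229131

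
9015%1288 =1287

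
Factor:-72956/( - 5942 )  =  2^1*13^1*23^1*61^1*2971^( - 1) = 36478/2971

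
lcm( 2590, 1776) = 62160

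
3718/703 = 5  +  203/703 = 5.29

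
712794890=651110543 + 61684347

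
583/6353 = 583/6353 = 0.09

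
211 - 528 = - 317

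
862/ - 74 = - 431/37  =  -  11.65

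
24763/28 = 24763/28 =884.39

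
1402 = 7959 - 6557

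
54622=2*27311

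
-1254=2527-3781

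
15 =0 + 15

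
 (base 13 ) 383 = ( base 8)1146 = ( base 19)1d6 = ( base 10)614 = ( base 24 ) 11E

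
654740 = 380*1723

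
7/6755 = 1/965   =  0.00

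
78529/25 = 3141 + 4/25 = 3141.16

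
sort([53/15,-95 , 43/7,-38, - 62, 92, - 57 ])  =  [ - 95, - 62,-57,-38, 53/15,  43/7  ,  92 ]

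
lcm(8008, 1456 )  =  16016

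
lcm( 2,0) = 0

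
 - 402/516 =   -  67/86 =- 0.78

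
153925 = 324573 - 170648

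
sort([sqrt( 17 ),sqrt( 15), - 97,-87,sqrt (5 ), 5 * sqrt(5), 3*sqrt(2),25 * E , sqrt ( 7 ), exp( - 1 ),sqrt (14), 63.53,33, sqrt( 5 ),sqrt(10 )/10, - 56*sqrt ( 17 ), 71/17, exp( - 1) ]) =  [ - 56 * sqrt (17 ), - 97, - 87,sqrt( 10 )/10,exp( - 1),exp( -1),  sqrt( 5 ), sqrt( 5) , sqrt (7),sqrt( 14 ),sqrt( 15) , sqrt(17),71/17,3* sqrt (2),  5*sqrt ( 5),33,63.53, 25*E]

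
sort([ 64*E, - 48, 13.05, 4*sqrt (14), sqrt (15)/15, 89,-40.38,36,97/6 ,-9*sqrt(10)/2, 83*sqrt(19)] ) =[ - 48, - 40.38,-9*sqrt(10)/2, sqrt( 15) /15, 13.05, 4*sqrt( 14), 97/6, 36,89, 64*E , 83*sqrt( 19)]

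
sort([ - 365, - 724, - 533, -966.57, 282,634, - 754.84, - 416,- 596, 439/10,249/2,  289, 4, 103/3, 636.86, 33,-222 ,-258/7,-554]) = [ - 966.57, - 754.84, -724, - 596, - 554, - 533,  -  416,-365 , -222,- 258/7, 4, 33,  103/3,439/10 , 249/2,  282, 289, 634, 636.86 ] 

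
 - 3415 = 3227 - 6642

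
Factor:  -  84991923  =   - 3^6*23^1  *  37^1*137^1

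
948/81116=237/20279 = 0.01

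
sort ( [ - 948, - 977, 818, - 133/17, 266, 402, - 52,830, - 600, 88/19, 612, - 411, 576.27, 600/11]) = [ - 977 , - 948,-600, - 411 , - 52, -133/17,88/19, 600/11, 266,402, 576.27,612, 818, 830 ]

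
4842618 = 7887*614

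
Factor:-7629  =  -3^1*2543^1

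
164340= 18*9130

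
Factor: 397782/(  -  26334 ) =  - 7^1*19^(- 1)*41^1 = -287/19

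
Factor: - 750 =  - 2^1  *3^1*5^3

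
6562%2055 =397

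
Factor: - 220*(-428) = 94160 = 2^4*5^1*11^1*107^1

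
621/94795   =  621/94795 =0.01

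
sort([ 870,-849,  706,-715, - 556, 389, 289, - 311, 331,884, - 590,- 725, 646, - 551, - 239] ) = [ - 849, - 725, - 715,  -  590,  -  556, -551, - 311, - 239,289, 331, 389,646,  706, 870, 884 ]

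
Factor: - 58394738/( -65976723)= 2^1*3^( - 2)*7330747^( - 1)*29197369^1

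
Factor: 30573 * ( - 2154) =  - 65854242=- 2^1*3^3*43^1*79^1*359^1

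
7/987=1/141=0.01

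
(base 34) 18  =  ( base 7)60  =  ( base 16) 2a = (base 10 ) 42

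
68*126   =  8568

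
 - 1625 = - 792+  - 833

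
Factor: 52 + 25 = 7^1*11^1 = 77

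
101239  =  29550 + 71689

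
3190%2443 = 747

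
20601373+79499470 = 100100843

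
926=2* 463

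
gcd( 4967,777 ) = 1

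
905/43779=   905/43779 = 0.02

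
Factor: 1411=17^1*83^1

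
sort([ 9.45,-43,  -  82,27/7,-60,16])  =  [ - 82,-60,-43,27/7, 9.45,16]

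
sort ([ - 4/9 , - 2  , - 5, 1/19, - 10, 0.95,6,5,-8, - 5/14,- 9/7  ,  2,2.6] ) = [ - 10,  -  8, - 5 , - 2, - 9/7 , - 4/9, - 5/14, 1/19,0.95, 2,2.6,  5, 6]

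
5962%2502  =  958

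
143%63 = 17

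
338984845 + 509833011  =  848817856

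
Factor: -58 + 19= -39 = - 3^1*13^1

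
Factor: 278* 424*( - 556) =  - 2^6* 53^1*139^2 = - 65536832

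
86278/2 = 43139 = 43139.00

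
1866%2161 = 1866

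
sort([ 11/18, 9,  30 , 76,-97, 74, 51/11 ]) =[ - 97, 11/18,51/11, 9, 30, 74,76 ] 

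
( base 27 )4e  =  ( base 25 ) 4m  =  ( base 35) 3H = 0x7A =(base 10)122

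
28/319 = 28/319 = 0.09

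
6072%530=242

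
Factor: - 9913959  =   - 3^2  *  11^1*239^1*419^1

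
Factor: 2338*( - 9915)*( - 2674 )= 61986715980 = 2^2*3^1 * 5^1 * 7^2 * 167^1*191^1 * 661^1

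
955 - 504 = 451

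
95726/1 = 95726 = 95726.00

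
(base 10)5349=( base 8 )12345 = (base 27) 793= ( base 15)18B9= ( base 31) 5HH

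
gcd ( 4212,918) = 54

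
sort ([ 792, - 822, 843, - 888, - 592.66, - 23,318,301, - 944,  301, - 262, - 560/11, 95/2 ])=[ - 944, - 888, - 822, - 592.66, - 262, - 560/11,-23,95/2,  301,  301, 318,792,  843]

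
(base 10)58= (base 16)3A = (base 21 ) 2g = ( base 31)1R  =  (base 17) 37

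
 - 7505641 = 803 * ( - 9347)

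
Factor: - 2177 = - 7^1*311^1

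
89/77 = 89/77 = 1.16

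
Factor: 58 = 2^1 * 29^1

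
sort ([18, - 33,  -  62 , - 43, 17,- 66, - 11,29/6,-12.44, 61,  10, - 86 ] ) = [ -86,-66,-62 , - 43,-33, - 12.44 ,  -  11, 29/6, 10, 17, 18, 61] 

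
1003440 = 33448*30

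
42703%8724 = 7807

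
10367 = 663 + 9704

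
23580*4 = 94320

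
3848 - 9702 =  - 5854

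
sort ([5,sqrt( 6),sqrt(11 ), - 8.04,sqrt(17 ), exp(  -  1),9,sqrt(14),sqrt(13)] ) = [ - 8.04 , exp ( - 1),sqrt( 6 ), sqrt( 11 ),sqrt( 13),sqrt(14 ),sqrt(17), 5, 9 ] 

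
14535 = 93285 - 78750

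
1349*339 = 457311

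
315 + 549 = 864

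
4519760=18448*245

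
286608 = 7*40944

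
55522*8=444176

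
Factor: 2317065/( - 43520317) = - 3^1*5^1*19^ ( - 1)*113^1*1367^1*2290543^ (- 1 )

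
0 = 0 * ( - 3834) 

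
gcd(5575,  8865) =5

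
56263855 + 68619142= 124882997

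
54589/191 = 285 + 154/191 = 285.81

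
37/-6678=-1+6641/6678 = - 0.01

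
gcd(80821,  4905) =1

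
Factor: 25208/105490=2^2*5^( - 1 )*7^(-1)*11^( - 1 )*23^1 = 92/385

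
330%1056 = 330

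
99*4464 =441936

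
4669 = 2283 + 2386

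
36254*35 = 1268890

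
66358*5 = 331790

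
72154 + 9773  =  81927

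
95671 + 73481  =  169152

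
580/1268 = 145/317 =0.46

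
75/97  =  75/97= 0.77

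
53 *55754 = 2954962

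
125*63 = 7875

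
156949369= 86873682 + 70075687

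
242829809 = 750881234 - 508051425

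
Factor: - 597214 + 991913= 394699^1 = 394699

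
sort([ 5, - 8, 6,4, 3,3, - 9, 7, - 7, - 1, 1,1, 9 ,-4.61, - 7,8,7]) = [ - 9, - 8, -7,-7, - 4.61 , - 1, 1 , 1, 3, 3,4, 5,6,7,7, 8, 9]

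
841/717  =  1 + 124/717 = 1.17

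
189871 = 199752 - 9881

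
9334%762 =190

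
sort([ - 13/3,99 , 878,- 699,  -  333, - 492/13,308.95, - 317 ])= [ - 699, - 333, - 317,- 492/13 ,- 13/3,99,308.95, 878] 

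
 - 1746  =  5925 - 7671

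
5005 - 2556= 2449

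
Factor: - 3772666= - 2^1*593^1 *3181^1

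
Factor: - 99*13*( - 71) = 3^2*11^1*13^1*71^1 = 91377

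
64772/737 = 87  +  653/737 =87.89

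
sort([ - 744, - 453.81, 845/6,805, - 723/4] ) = [ - 744, - 453.81, - 723/4, 845/6, 805]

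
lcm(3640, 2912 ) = 14560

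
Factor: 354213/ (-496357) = -3^4*61^(-1 )*79^(  -  1)*103^ (-1 )*4373^1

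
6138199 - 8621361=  - 2483162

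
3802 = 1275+2527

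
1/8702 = 1/8702 = 0.00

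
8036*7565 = 60792340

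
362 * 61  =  22082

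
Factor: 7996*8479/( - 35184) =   -  16949521/8796=   - 2^( - 2)*3^(  -  1)*61^1*139^1*733^(- 1 )*1999^1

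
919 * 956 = 878564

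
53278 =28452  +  24826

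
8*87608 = 700864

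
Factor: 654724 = 2^2 * 7^1*67^1*349^1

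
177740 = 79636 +98104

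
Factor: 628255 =5^1*125651^1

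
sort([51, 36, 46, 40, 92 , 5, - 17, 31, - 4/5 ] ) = [ - 17,  -  4/5, 5, 31, 36, 40, 46,51,92 ] 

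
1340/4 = 335 = 335.00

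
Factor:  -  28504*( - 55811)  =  2^3*7^3*17^1 * 67^1*509^1 = 1590836744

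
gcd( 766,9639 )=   1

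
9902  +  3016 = 12918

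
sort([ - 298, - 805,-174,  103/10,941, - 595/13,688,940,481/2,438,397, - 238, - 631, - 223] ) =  [ - 805, - 631, - 298, - 238,  -  223, - 174, -595/13,103/10,481/2, 397, 438 , 688,940,941 ]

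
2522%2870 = 2522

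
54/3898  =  27/1949 = 0.01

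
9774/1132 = 4887/566 = 8.63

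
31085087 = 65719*473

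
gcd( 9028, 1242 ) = 2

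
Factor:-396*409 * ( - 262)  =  2^3*3^2*11^1*131^1*409^1 = 42434568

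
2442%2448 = 2442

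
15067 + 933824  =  948891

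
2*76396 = 152792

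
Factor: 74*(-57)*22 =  - 92796 = -  2^2*3^1*11^1 * 19^1*37^1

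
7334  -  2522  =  4812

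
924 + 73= 997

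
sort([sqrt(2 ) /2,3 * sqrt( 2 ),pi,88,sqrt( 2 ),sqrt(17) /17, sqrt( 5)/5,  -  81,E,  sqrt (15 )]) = [ - 81,sqrt( 17) /17,sqrt ( 5 ) /5, sqrt(2) /2,  sqrt(2 ),E, pi, sqrt( 15 ), 3*sqrt( 2),88]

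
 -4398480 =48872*( - 90)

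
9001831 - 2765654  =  6236177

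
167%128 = 39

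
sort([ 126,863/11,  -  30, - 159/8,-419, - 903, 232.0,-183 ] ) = [ - 903, - 419, - 183, - 30,-159/8,863/11 , 126, 232.0]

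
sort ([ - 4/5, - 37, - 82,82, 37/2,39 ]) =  [ - 82, - 37, - 4/5 , 37/2,39,82]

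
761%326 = 109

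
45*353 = 15885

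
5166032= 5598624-432592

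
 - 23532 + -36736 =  - 60268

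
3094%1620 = 1474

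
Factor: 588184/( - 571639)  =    -  2^3*523^( - 1) *1093^(  -  1 )*73523^1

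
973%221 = 89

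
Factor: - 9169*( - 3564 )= 32678316 = 2^2*3^4*11^1 * 53^1*173^1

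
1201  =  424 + 777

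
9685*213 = 2062905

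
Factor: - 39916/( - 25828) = 11^( - 1)*17^1 = 17/11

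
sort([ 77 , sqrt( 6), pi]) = [ sqrt(6), pi,77 ] 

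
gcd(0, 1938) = 1938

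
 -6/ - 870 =1/145 = 0.01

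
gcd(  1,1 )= 1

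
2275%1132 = 11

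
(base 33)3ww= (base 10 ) 4355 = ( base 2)1000100000011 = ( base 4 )1010003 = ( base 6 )32055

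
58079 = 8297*7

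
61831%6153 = 301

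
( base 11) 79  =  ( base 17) 51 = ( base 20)46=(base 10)86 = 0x56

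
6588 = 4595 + 1993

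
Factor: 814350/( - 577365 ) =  - 2^1*5^1*89^1*631^( - 1)= - 890/631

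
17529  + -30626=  - 13097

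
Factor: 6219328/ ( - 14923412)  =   - 2^4 * 7^ ( - 1)*23^( - 1 )*23173^(  -  1)*97177^1 = - 1554832/3730853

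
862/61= 14+8/61=14.13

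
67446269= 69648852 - 2202583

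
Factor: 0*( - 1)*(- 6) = 0^1 =0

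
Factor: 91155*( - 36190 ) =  - 2^1*3^1*5^2*7^1*11^1 * 47^1*59^1*103^1  =  - 3298899450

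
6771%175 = 121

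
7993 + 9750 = 17743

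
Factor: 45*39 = 3^3*5^1 *13^1 = 1755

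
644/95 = 6+74/95 = 6.78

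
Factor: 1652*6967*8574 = 98682315816 = 2^3*3^1*7^1 * 59^1*1429^1*6967^1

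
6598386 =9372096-2773710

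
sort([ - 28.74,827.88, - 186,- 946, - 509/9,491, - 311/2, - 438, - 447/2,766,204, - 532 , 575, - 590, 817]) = [-946, - 590, - 532, - 438, - 447/2, -186, - 311/2, - 509/9,  -  28.74, 204,491,575,766,817, 827.88 ] 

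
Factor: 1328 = 2^4 * 83^1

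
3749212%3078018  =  671194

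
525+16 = 541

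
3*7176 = 21528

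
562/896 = 281/448 = 0.63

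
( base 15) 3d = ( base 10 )58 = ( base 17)37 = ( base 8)72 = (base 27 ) 24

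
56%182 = 56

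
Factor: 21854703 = 3^1*13^1* 499^1*1123^1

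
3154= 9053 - 5899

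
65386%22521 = 20344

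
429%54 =51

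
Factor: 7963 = 7963^1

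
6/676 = 3/338 = 0.01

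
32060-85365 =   -  53305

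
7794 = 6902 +892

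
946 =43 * 22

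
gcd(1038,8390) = 2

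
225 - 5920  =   - 5695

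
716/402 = 358/201 = 1.78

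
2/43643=2/43643 = 0.00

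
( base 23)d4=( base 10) 303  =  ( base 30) a3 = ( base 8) 457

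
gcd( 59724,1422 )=1422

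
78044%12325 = 4094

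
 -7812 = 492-8304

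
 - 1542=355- 1897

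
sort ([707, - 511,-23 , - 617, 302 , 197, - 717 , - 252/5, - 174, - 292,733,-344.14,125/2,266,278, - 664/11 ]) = [ - 717 ,  -  617, - 511,-344.14, - 292, - 174, - 664/11, - 252/5 ,- 23,125/2, 197, 266,278,  302,707, 733 ] 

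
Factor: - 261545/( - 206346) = 905/714 =2^(-1)*3^ ( - 1)*5^1*7^( - 1 )*17^(  -  1 )*181^1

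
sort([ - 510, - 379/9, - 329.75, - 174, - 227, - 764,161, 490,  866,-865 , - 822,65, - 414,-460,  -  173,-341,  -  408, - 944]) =[ - 944, - 865, - 822 ,- 764 , - 510, - 460,-414, - 408 , - 341, - 329.75, - 227, - 174, - 173, -379/9, 65,161 , 490, 866 ] 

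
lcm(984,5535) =44280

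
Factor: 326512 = 2^4*20407^1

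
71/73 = 71/73 = 0.97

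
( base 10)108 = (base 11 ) 99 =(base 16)6c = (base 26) 44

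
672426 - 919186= - 246760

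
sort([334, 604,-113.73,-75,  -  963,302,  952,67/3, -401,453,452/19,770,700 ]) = [-963,  -  401, - 113.73 , - 75,67/3,452/19, 302 , 334,453,604,700, 770, 952] 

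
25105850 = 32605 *770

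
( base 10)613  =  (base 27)MJ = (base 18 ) 1g1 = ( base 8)1145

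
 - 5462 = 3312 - 8774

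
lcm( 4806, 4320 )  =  384480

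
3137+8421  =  11558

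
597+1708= 2305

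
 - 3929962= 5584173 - 9514135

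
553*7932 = 4386396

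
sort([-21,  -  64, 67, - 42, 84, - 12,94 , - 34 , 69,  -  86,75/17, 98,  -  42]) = [  -  86,-64,  -  42 ,-42,-34,-21, - 12, 75/17, 67, 69, 84,94 , 98 ]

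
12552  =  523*24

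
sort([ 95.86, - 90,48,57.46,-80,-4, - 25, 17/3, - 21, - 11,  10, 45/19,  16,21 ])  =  [ - 90, - 80,-25, - 21, - 11, - 4, 45/19, 17/3,10, 16, 21,48, 57.46, 95.86 ]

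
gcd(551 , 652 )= 1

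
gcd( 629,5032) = 629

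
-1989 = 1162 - 3151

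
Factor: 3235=5^1*647^1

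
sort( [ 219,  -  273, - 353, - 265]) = [ - 353, - 273,-265,219]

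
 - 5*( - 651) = 3255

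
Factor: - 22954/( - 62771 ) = 2^1*23^1*41^( - 1)*499^1*1531^( - 1 ) 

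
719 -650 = 69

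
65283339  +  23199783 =88483122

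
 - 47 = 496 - 543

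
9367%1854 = 97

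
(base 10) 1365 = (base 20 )385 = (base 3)1212120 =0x555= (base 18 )43f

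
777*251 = 195027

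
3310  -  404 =2906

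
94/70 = 1 + 12/35 = 1.34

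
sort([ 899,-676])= [ - 676, 899 ] 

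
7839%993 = 888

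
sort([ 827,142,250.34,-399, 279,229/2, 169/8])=[-399,169/8,229/2, 142,250.34,279,  827] 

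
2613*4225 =11039925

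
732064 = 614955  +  117109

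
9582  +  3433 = 13015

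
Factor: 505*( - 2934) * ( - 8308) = 12309714360= 2^3*3^2*5^1*31^1 *67^1 * 101^1*163^1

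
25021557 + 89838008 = 114859565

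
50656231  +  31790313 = 82446544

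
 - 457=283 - 740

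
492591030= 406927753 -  - 85663277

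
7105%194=121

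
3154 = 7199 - 4045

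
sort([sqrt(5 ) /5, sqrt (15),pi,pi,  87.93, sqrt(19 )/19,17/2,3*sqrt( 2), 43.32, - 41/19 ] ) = [ - 41/19,sqrt (19) /19 , sqrt( 5)/5,pi, pi, sqrt( 15),  3*sqrt(2) , 17/2, 43.32, 87.93 ]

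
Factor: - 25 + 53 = 2^2*7^1 = 28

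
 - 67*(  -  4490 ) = 300830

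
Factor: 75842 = 2^1*13^1 * 2917^1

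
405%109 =78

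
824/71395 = 824/71395 = 0.01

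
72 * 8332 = 599904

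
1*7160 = 7160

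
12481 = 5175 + 7306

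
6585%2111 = 252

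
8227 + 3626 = 11853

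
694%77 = 1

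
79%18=7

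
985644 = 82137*12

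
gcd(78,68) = 2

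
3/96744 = 1/32248= 0.00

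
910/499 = 1  +  411/499 = 1.82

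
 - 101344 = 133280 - 234624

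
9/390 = 3/130=0.02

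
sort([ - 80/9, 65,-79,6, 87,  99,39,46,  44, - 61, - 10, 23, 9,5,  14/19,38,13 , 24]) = [ - 79,-61, - 10,-80/9, 14/19, 5 , 6, 9,13, 23,24, 38,39, 44, 46, 65, 87, 99 ]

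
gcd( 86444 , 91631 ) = 1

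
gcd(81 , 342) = 9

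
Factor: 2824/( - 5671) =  - 2^3 *53^( - 1)*107^( -1 )*353^1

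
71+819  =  890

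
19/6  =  19/6 = 3.17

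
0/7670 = 0 = 0.00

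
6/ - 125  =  -1 + 119/125 =-0.05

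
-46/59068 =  - 23/29534 = - 0.00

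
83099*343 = 28502957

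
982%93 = 52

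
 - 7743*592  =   - 4583856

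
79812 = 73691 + 6121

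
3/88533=1/29511 = 0.00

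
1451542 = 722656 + 728886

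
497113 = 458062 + 39051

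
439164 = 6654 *66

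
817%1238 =817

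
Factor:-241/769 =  - 241^1*769^(-1 ) 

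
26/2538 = 13/1269=0.01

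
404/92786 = 202/46393 = 0.00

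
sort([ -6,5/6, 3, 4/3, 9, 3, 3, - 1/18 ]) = [ - 6, - 1/18 , 5/6, 4/3, 3, 3, 3,9 ] 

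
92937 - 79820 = 13117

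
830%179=114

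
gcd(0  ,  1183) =1183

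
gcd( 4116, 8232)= 4116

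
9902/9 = 1100 + 2/9 = 1100.22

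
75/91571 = 75/91571 = 0.00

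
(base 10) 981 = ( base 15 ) 456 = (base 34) ST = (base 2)1111010101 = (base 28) 171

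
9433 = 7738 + 1695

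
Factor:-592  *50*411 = -12165600 =- 2^5*3^1*5^2*37^1*137^1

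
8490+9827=18317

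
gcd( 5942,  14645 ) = 1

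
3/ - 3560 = -3/3560 = - 0.00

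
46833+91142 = 137975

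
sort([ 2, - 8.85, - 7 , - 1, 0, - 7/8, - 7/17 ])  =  [ - 8.85, - 7,- 1, - 7/8, - 7/17, 0 , 2]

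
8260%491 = 404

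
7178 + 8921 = 16099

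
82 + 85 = 167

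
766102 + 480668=1246770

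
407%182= 43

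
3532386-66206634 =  - 62674248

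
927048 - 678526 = 248522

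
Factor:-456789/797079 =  -17^( - 1 ) * 43^1*3541^1 * 15629^( - 1) = - 152263/265693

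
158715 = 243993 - 85278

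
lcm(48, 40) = 240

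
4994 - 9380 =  - 4386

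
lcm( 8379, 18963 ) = 360297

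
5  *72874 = 364370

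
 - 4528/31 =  - 4528/31 =- 146.06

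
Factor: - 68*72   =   -4896 = - 2^5 * 3^2 * 17^1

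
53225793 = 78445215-25219422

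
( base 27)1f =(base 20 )22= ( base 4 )222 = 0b101010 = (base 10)42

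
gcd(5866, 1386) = 14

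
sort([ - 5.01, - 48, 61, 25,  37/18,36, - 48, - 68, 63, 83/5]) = [-68, - 48, - 48, -5.01, 37/18,83/5,25, 36,61,63] 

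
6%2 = 0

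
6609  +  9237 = 15846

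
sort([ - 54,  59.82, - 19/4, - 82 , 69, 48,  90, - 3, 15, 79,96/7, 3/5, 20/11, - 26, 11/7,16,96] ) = [ - 82,- 54,-26, - 19/4, - 3, 3/5 , 11/7,20/11,96/7, 15,16, 48, 59.82 , 69, 79, 90, 96] 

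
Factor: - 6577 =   -  6577^1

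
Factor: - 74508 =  - 2^2 * 3^1*7^1*887^1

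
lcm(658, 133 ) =12502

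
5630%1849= 83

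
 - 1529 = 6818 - 8347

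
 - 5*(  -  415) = 2075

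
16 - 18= - 2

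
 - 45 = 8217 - 8262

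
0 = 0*65821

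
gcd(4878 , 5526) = 18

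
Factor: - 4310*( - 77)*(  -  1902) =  - 631216740=- 2^2*3^1*5^1*7^1*11^1*317^1*431^1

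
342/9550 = 171/4775  =  0.04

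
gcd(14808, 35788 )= 4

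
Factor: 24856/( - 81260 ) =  - 2^1*5^( - 1)*13^1*17^( - 1) = - 26/85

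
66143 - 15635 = 50508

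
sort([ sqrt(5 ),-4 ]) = [- 4,  sqrt( 5 )]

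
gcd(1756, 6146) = 878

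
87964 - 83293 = 4671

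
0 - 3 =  - 3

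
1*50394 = 50394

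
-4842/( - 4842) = 1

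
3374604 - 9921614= - 6547010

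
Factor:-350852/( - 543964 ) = 367^1*569^( - 1) = 367/569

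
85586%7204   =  6342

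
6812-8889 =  - 2077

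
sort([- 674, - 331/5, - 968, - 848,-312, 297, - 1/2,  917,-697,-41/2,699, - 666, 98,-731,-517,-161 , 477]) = [ - 968,-848,  -  731, - 697, - 674, - 666,  -  517,- 312,- 161, - 331/5,- 41/2,-1/2, 98 , 297,477,  699,917 ]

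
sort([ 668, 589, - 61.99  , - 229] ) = [ - 229,-61.99, 589, 668]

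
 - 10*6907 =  - 69070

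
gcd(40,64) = 8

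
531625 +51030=582655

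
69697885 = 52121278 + 17576607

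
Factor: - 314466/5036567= - 2^1 * 3^1*17^1*47^ ( - 1) * 101^( - 1)*1061^( - 1)*3083^1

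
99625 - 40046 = 59579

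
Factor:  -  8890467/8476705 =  - 3^1  *5^( - 1) * 229^1*12941^1 * 1695341^(-1)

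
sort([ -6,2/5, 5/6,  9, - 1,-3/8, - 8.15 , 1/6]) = [- 8.15, - 6,- 1, - 3/8, 1/6, 2/5,5/6,9]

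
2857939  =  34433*83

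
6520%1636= 1612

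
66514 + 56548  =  123062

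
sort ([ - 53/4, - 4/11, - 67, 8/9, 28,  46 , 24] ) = [ - 67, - 53/4 ,  -  4/11, 8/9, 24, 28, 46] 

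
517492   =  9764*53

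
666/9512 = 333/4756= 0.07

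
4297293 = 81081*53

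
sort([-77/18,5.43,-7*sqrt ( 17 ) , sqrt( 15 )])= [ - 7*sqrt( 17), - 77/18,sqrt( 15), 5.43]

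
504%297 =207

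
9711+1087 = 10798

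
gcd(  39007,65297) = 1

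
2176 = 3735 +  - 1559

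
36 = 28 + 8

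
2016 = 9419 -7403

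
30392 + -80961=-50569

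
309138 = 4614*67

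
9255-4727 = 4528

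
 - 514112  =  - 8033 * 64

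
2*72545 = 145090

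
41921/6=41921/6= 6986.83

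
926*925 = 856550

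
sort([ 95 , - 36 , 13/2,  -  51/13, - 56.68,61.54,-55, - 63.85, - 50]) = [ - 63.85, - 56.68, - 55, - 50, - 36, - 51/13 , 13/2, 61.54,95]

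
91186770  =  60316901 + 30869869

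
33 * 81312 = 2683296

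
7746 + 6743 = 14489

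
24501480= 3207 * 7640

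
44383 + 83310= 127693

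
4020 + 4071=8091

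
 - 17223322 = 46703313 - 63926635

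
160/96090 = 16/9609=0.00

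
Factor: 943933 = 163^1*5791^1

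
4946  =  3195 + 1751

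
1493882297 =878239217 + 615643080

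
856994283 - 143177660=713816623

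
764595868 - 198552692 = 566043176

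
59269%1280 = 389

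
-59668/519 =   -  115+17/519 =- 114.97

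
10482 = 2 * 5241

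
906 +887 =1793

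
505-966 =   -  461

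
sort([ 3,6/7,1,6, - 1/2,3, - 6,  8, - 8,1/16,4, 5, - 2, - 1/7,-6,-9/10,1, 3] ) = [ - 8, - 6, - 6, - 2, - 9/10,-1/2, - 1/7,1/16,6/7, 1,1,3,3,3, 4,5,6, 8 ]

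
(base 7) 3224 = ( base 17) 3G6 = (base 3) 1120102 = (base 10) 1145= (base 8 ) 2171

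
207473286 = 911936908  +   - 704463622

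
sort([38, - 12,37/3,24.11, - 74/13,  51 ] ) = [- 12, - 74/13, 37/3, 24.11, 38  ,  51 ]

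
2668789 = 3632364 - 963575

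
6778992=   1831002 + 4947990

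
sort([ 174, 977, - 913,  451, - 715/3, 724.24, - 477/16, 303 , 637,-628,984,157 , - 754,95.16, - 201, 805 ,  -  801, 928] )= [ - 913,  -  801, -754 ,- 628, - 715/3,  -  201,-477/16, 95.16, 157, 174, 303 , 451, 637, 724.24, 805,928, 977  ,  984]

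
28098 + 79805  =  107903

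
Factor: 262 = 2^1 * 131^1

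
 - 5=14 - 19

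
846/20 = 42 + 3/10=42.30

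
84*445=37380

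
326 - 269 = 57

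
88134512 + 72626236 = 160760748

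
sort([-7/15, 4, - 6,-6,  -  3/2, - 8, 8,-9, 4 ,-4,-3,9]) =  [-9, -8, - 6 , - 6, - 4,  -  3, - 3/2,  -  7/15,4, 4,8, 9] 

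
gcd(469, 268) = 67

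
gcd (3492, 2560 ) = 4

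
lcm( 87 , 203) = 609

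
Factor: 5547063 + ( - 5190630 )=3^1*7^1*11^1*1543^1 = 356433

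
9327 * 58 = 540966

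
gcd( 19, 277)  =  1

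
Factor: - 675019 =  - 17^1 * 59^1  *  673^1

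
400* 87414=34965600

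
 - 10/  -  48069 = 10/48069 = 0.00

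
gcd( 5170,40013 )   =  1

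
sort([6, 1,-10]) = [ - 10,1,6 ] 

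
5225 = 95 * 55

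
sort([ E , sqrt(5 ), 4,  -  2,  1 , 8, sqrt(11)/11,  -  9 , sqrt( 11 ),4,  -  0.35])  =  [ - 9 , - 2  , - 0.35,sqrt( 11)/11,  1 , sqrt ( 5), E, sqrt( 11), 4,4, 8 ] 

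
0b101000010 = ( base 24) DA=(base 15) 167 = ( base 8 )502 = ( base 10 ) 322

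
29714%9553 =1055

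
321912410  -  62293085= 259619325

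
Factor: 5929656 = 2^3 * 3^1*247069^1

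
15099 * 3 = 45297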